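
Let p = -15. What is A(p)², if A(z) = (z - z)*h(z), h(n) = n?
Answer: 0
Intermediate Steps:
A(z) = 0 (A(z) = (z - z)*z = 0*z = 0)
A(p)² = 0² = 0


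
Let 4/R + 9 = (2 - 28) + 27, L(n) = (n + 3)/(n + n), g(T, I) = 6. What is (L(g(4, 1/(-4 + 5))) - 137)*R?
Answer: 545/8 ≈ 68.125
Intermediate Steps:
L(n) = (3 + n)/(2*n) (L(n) = (3 + n)/((2*n)) = (3 + n)*(1/(2*n)) = (3 + n)/(2*n))
R = -½ (R = 4/(-9 + ((2 - 28) + 27)) = 4/(-9 + (-26 + 27)) = 4/(-9 + 1) = 4/(-8) = 4*(-⅛) = -½ ≈ -0.50000)
(L(g(4, 1/(-4 + 5))) - 137)*R = ((½)*(3 + 6)/6 - 137)*(-½) = ((½)*(⅙)*9 - 137)*(-½) = (¾ - 137)*(-½) = -545/4*(-½) = 545/8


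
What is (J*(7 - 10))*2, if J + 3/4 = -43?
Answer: 525/2 ≈ 262.50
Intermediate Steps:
J = -175/4 (J = -¾ - 43 = -175/4 ≈ -43.750)
(J*(7 - 10))*2 = -175*(7 - 10)/4*2 = -175/4*(-3)*2 = (525/4)*2 = 525/2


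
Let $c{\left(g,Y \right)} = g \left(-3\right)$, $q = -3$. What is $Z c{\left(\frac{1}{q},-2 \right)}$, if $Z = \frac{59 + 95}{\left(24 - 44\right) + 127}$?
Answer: $\frac{154}{107} \approx 1.4393$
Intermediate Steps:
$c{\left(g,Y \right)} = - 3 g$
$Z = \frac{154}{107}$ ($Z = \frac{154}{-20 + 127} = \frac{154}{107} \approx 1.4393$)
$Z c{\left(\frac{1}{q},-2 \right)} = \frac{154 \left(- \frac{3}{-3}\right)}{107} = \frac{154 \left(\left(-3\right) \left(- \frac{1}{3}\right)\right)}{107} = \frac{154}{107} \cdot 1 = \frac{154}{107}$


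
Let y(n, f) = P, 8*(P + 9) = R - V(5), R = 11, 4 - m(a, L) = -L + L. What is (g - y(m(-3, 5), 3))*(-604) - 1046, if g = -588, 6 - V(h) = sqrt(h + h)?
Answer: 698095/2 + 151*sqrt(10)/2 ≈ 3.4929e+5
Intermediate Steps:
V(h) = 6 - sqrt(2)*sqrt(h) (V(h) = 6 - sqrt(h + h) = 6 - sqrt(2*h) = 6 - sqrt(2)*sqrt(h))
m(a, L) = 4 (m(a, L) = 4 - (-L + L) = 4 - 1*0 = 4 + 0 = 4)
P = -67/8 + sqrt(10)/8 (P = -9 + (11 - (6 - sqrt(2)*sqrt(5)))/8 = -9 + (11 - (6 - sqrt(10)))/8 = -9 + (11 + (-6 + sqrt(10)))/8 = -9 + (5 + sqrt(10))/8 = -9 + (5/8 + sqrt(10)/8) = -67/8 + sqrt(10)/8 ≈ -7.9797)
y(n, f) = -67/8 + sqrt(10)/8
(g - y(m(-3, 5), 3))*(-604) - 1046 = (-588 - (-67/8 + sqrt(10)/8))*(-604) - 1046 = (-588 + (67/8 - sqrt(10)/8))*(-604) - 1046 = (-4637/8 - sqrt(10)/8)*(-604) - 1046 = (700187/2 + 151*sqrt(10)/2) - 1046 = 698095/2 + 151*sqrt(10)/2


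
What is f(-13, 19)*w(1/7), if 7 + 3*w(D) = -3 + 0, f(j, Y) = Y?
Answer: -190/3 ≈ -63.333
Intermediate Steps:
w(D) = -10/3 (w(D) = -7/3 + (-3 + 0)/3 = -7/3 + (⅓)*(-3) = -7/3 - 1 = -10/3)
f(-13, 19)*w(1/7) = 19*(-10/3) = -190/3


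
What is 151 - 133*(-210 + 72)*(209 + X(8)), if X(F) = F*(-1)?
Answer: 3689305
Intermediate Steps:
X(F) = -F
151 - 133*(-210 + 72)*(209 + X(8)) = 151 - 133*(-210 + 72)*(209 - 1*8) = 151 - (-18354)*(209 - 8) = 151 - (-18354)*201 = 151 - 133*(-27738) = 151 + 3689154 = 3689305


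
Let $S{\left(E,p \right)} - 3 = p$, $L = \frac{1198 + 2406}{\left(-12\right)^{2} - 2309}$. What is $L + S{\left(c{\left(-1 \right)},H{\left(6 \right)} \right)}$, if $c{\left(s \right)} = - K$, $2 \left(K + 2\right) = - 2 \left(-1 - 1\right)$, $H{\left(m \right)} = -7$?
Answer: $- \frac{12264}{2165} \approx -5.6647$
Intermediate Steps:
$K = 0$ ($K = -2 + \frac{\left(-2\right) \left(-1 - 1\right)}{2} = -2 + \frac{\left(-2\right) \left(-2\right)}{2} = -2 + \frac{1}{2} \cdot 4 = -2 + 2 = 0$)
$c{\left(s \right)} = 0$ ($c{\left(s \right)} = \left(-1\right) 0 = 0$)
$L = - \frac{3604}{2165}$ ($L = \frac{3604}{144 - 2309} = \frac{3604}{-2165} = 3604 \left(- \frac{1}{2165}\right) = - \frac{3604}{2165} \approx -1.6647$)
$S{\left(E,p \right)} = 3 + p$
$L + S{\left(c{\left(-1 \right)},H{\left(6 \right)} \right)} = - \frac{3604}{2165} + \left(3 - 7\right) = - \frac{3604}{2165} - 4 = - \frac{12264}{2165}$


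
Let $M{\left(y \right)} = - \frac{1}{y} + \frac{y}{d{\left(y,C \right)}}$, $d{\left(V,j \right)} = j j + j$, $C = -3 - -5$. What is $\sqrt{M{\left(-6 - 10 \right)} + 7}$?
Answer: $\frac{\sqrt{633}}{12} \approx 2.0966$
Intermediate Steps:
$C = 2$ ($C = -3 + 5 = 2$)
$d{\left(V,j \right)} = j + j^{2}$ ($d{\left(V,j \right)} = j^{2} + j = j + j^{2}$)
$M{\left(y \right)} = - \frac{1}{y} + \frac{y}{6}$ ($M{\left(y \right)} = - \frac{1}{y} + \frac{y}{2 \left(1 + 2\right)} = - \frac{1}{y} + \frac{y}{2 \cdot 3} = - \frac{1}{y} + \frac{y}{6}$)
$\sqrt{M{\left(-6 - 10 \right)} + 7} = \sqrt{\left(- \frac{1}{-6 - 10} + \frac{-6 - 10}{6}\right) + 7} = \sqrt{\left(- \frac{1}{-16} + \frac{1}{6} \left(-16\right)\right) + 7} = \sqrt{\left(\left(-1\right) \left(- \frac{1}{16}\right) - \frac{8}{3}\right) + 7} = \sqrt{\left(\frac{1}{16} - \frac{8}{3}\right) + 7} = \sqrt{- \frac{125}{48} + 7} = \sqrt{\frac{211}{48}} = \frac{\sqrt{633}}{12}$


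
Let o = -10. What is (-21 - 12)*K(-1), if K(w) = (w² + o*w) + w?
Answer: -330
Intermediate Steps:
K(w) = w² - 9*w (K(w) = (w² - 10*w) + w = w² - 9*w)
(-21 - 12)*K(-1) = (-21 - 12)*(-(-9 - 1)) = -(-33)*(-10) = -33*10 = -330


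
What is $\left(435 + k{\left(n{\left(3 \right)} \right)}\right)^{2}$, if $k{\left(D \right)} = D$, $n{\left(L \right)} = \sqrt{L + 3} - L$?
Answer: $\left(432 + \sqrt{6}\right)^{2} \approx 1.8875 \cdot 10^{5}$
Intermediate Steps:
$n{\left(L \right)} = \sqrt{3 + L} - L$
$\left(435 + k{\left(n{\left(3 \right)} \right)}\right)^{2} = \left(435 + \left(\sqrt{3 + 3} - 3\right)\right)^{2} = \left(435 - \left(3 - \sqrt{6}\right)\right)^{2} = \left(432 + \sqrt{6}\right)^{2}$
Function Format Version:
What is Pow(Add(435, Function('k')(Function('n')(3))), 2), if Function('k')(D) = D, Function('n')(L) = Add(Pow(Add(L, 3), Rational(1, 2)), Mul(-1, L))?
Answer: Pow(Add(432, Pow(6, Rational(1, 2))), 2) ≈ 1.8875e+5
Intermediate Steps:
Function('n')(L) = Add(Pow(Add(3, L), Rational(1, 2)), Mul(-1, L))
Pow(Add(435, Function('k')(Function('n')(3))), 2) = Pow(Add(435, Add(Pow(Add(3, 3), Rational(1, 2)), Mul(-1, 3))), 2) = Pow(Add(435, Add(Pow(6, Rational(1, 2)), -3)), 2) = Pow(Add(435, Add(-3, Pow(6, Rational(1, 2)))), 2) = Pow(Add(432, Pow(6, Rational(1, 2))), 2)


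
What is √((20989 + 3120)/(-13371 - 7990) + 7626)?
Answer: √3479170247597/21361 ≈ 87.321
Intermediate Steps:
√((20989 + 3120)/(-13371 - 7990) + 7626) = √(24109/(-21361) + 7626) = √(24109*(-1/21361) + 7626) = √(-24109/21361 + 7626) = √(162874877/21361) = √3479170247597/21361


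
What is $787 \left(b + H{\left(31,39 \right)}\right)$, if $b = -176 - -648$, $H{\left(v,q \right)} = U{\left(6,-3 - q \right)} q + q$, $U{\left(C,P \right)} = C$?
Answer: $586315$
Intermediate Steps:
$H{\left(v,q \right)} = 7 q$ ($H{\left(v,q \right)} = 6 q + q = 7 q$)
$b = 472$ ($b = -176 + 648 = 472$)
$787 \left(b + H{\left(31,39 \right)}\right) = 787 \left(472 + 7 \cdot 39\right) = 787 \left(472 + 273\right) = 787 \cdot 745 = 586315$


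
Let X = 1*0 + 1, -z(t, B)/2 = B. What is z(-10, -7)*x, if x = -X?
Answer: -14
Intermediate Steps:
z(t, B) = -2*B
X = 1 (X = 0 + 1 = 1)
x = -1 (x = -1*1 = -1)
z(-10, -7)*x = -2*(-7)*(-1) = 14*(-1) = -14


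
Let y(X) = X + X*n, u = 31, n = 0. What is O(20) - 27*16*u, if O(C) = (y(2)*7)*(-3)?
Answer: -13434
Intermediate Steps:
y(X) = X (y(X) = X + X*0 = X + 0 = X)
O(C) = -42 (O(C) = (2*7)*(-3) = 14*(-3) = -42)
O(20) - 27*16*u = -42 - 27*16*31 = -42 - 432*31 = -42 - 1*13392 = -42 - 13392 = -13434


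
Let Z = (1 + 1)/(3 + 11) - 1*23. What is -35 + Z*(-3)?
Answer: 235/7 ≈ 33.571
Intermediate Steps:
Z = -160/7 (Z = 2/14 - 23 = 2*(1/14) - 23 = ⅐ - 23 = -160/7 ≈ -22.857)
-35 + Z*(-3) = -35 - 160/7*(-3) = -35 + 480/7 = 235/7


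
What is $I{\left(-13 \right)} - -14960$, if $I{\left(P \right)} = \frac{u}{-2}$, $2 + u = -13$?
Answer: $\frac{29935}{2} \approx 14968.0$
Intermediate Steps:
$u = -15$ ($u = -2 - 13 = -15$)
$I{\left(P \right)} = \frac{15}{2}$ ($I{\left(P \right)} = - \frac{15}{-2} = \left(-15\right) \left(- \frac{1}{2}\right) = \frac{15}{2}$)
$I{\left(-13 \right)} - -14960 = \frac{15}{2} - -14960 = \frac{15}{2} + 14960 = \frac{29935}{2}$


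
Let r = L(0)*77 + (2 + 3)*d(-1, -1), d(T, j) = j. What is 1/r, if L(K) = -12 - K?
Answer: -1/929 ≈ -0.0010764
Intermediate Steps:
r = -929 (r = (-12 - 1*0)*77 + (2 + 3)*(-1) = (-12 + 0)*77 + 5*(-1) = -12*77 - 5 = -924 - 5 = -929)
1/r = 1/(-929) = -1/929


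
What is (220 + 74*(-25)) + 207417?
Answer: 205787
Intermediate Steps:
(220 + 74*(-25)) + 207417 = (220 - 1850) + 207417 = -1630 + 207417 = 205787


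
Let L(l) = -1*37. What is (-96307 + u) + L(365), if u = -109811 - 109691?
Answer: -315846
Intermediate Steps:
u = -219502
L(l) = -37
(-96307 + u) + L(365) = (-96307 - 219502) - 37 = -315809 - 37 = -315846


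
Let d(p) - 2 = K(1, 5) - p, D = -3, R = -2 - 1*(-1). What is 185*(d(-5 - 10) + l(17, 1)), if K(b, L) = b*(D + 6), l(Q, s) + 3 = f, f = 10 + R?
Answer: 4810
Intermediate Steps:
R = -1 (R = -2 + 1 = -1)
f = 9 (f = 10 - 1 = 9)
l(Q, s) = 6 (l(Q, s) = -3 + 9 = 6)
K(b, L) = 3*b (K(b, L) = b*(-3 + 6) = b*3 = 3*b)
d(p) = 5 - p (d(p) = 2 + (3*1 - p) = 2 + (3 - p) = 5 - p)
185*(d(-5 - 10) + l(17, 1)) = 185*((5 - (-5 - 10)) + 6) = 185*((5 - 1*(-15)) + 6) = 185*((5 + 15) + 6) = 185*(20 + 6) = 185*26 = 4810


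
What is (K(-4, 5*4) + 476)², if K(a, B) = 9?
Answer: 235225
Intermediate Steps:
(K(-4, 5*4) + 476)² = (9 + 476)² = 485² = 235225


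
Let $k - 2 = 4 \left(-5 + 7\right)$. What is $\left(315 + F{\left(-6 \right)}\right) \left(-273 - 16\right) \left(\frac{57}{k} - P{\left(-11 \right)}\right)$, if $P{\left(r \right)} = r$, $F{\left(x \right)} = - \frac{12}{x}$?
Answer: $- \frac{15299371}{10} \approx -1.5299 \cdot 10^{6}$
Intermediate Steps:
$k = 10$ ($k = 2 + 4 \left(-5 + 7\right) = 2 + 4 \cdot 2 = 2 + 8 = 10$)
$\left(315 + F{\left(-6 \right)}\right) \left(-273 - 16\right) \left(\frac{57}{k} - P{\left(-11 \right)}\right) = \left(315 - \frac{12}{-6}\right) \left(-273 - 16\right) \left(\frac{57}{10} - -11\right) = \left(315 - -2\right) \left(-289\right) \left(57 \cdot \frac{1}{10} + 11\right) = \left(315 + 2\right) \left(-289\right) \left(\frac{57}{10} + 11\right) = 317 \left(-289\right) \frac{167}{10} = \left(-91613\right) \frac{167}{10} = - \frac{15299371}{10}$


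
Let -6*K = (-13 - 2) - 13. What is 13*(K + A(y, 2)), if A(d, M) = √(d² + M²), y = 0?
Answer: 260/3 ≈ 86.667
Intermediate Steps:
A(d, M) = √(M² + d²)
K = 14/3 (K = -((-13 - 2) - 13)/6 = -(-15 - 13)/6 = -⅙*(-28) = 14/3 ≈ 4.6667)
13*(K + A(y, 2)) = 13*(14/3 + √(2² + 0²)) = 13*(14/3 + √(4 + 0)) = 13*(14/3 + √4) = 13*(14/3 + 2) = 13*(20/3) = 260/3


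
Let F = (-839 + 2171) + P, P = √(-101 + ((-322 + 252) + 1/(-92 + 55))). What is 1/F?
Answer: 12321/16413154 - I*√58534/32826308 ≈ 0.00075068 - 7.3702e-6*I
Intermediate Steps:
P = 2*I*√58534/37 (P = √(-101 + (-70 + 1/(-37))) = √(-101 + (-70 - 1/37)) = √(-101 - 2591/37) = √(-6328/37) = 2*I*√58534/37 ≈ 13.078*I)
F = 1332 + 2*I*√58534/37 (F = (-839 + 2171) + 2*I*√58534/37 = 1332 + 2*I*√58534/37 ≈ 1332.0 + 13.078*I)
1/F = 1/(1332 + 2*I*√58534/37)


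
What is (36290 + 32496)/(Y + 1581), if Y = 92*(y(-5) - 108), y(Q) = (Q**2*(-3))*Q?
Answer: 68786/26145 ≈ 2.6309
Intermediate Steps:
y(Q) = -3*Q**3 (y(Q) = (-3*Q**2)*Q = -3*Q**3)
Y = 24564 (Y = 92*(-3*(-5)**3 - 108) = 92*(-3*(-125) - 108) = 92*(375 - 108) = 92*267 = 24564)
(36290 + 32496)/(Y + 1581) = (36290 + 32496)/(24564 + 1581) = 68786/26145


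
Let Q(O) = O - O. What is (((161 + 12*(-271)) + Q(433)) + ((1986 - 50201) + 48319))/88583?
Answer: -2987/88583 ≈ -0.033720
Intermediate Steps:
Q(O) = 0
(((161 + 12*(-271)) + Q(433)) + ((1986 - 50201) + 48319))/88583 = (((161 + 12*(-271)) + 0) + ((1986 - 50201) + 48319))/88583 = (((161 - 3252) + 0) + (-48215 + 48319))*(1/88583) = ((-3091 + 0) + 104)*(1/88583) = (-3091 + 104)*(1/88583) = -2987*1/88583 = -2987/88583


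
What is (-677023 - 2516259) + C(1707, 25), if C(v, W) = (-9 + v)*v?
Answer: -294796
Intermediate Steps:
C(v, W) = v*(-9 + v)
(-677023 - 2516259) + C(1707, 25) = (-677023 - 2516259) + 1707*(-9 + 1707) = -3193282 + 1707*1698 = -3193282 + 2898486 = -294796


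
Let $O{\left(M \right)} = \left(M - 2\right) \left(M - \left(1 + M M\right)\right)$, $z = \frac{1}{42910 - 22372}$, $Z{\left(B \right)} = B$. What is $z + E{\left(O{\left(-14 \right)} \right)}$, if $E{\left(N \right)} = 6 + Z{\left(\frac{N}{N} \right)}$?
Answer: $\frac{143767}{20538} \approx 7.0$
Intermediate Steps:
$z = \frac{1}{20538} \approx 4.869 \cdot 10^{-5}$
$O{\left(M \right)} = \left(-2 + M\right) \left(-1 + M - M^{2}\right)$ ($O{\left(M \right)} = \left(-2 + M\right) \left(M - \left(1 + M^{2}\right)\right) = \left(-2 + M\right) \left(-1 + M - M^{2}\right)$)
$E{\left(N \right)} = 7$ ($E{\left(N \right)} = 6 + \frac{N}{N} = 6 + 1 = 7$)
$z + E{\left(O{\left(-14 \right)} \right)} = \frac{1}{20538} + 7 = \frac{143767}{20538}$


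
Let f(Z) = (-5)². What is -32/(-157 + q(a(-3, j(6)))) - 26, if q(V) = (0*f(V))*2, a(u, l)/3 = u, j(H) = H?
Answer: -4050/157 ≈ -25.796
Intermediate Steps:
f(Z) = 25
a(u, l) = 3*u
q(V) = 0 (q(V) = (0*25)*2 = 0*2 = 0)
-32/(-157 + q(a(-3, j(6)))) - 26 = -32/(-157 + 0) - 26 = -32/(-157) - 26 = -1/157*(-32) - 26 = 32/157 - 26 = -4050/157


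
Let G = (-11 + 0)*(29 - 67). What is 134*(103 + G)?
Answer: 69814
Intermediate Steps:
G = 418 (G = -11*(-38) = 418)
134*(103 + G) = 134*(103 + 418) = 134*521 = 69814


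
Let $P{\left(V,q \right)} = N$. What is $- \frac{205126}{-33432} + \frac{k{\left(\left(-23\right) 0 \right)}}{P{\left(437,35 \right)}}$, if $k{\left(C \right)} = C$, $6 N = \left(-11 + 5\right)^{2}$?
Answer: $\frac{102563}{16716} \approx 6.1356$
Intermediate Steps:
$N = 6$ ($N = \frac{\left(-11 + 5\right)^{2}}{6} = \frac{\left(-6\right)^{2}}{6} = \frac{1}{6} \cdot 36 = 6$)
$P{\left(V,q \right)} = 6$
$- \frac{205126}{-33432} + \frac{k{\left(\left(-23\right) 0 \right)}}{P{\left(437,35 \right)}} = - \frac{205126}{-33432} + \frac{\left(-23\right) 0}{6} = \left(-205126\right) \left(- \frac{1}{33432}\right) + 0 \cdot \frac{1}{6} = \frac{102563}{16716} + 0 = \frac{102563}{16716}$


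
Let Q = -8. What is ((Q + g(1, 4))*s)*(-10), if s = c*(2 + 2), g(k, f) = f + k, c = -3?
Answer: -360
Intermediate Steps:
s = -12 (s = -3*(2 + 2) = -3*4 = -12)
((Q + g(1, 4))*s)*(-10) = ((-8 + (4 + 1))*(-12))*(-10) = ((-8 + 5)*(-12))*(-10) = -3*(-12)*(-10) = 36*(-10) = -360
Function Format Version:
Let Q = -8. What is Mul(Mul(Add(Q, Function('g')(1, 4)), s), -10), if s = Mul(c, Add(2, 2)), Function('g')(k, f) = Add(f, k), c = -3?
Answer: -360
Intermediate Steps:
s = -12 (s = Mul(-3, Add(2, 2)) = Mul(-3, 4) = -12)
Mul(Mul(Add(Q, Function('g')(1, 4)), s), -10) = Mul(Mul(Add(-8, Add(4, 1)), -12), -10) = Mul(Mul(Add(-8, 5), -12), -10) = Mul(Mul(-3, -12), -10) = Mul(36, -10) = -360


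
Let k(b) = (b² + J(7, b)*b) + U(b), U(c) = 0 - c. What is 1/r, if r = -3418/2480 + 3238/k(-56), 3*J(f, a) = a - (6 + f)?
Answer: -13888/9103 ≈ -1.5257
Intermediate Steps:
U(c) = -c
J(f, a) = -2 - f/3 + a/3 (J(f, a) = (a - (6 + f))/3 = (a + (-6 - f))/3 = (-6 + a - f)/3 = -2 - f/3 + a/3)
k(b) = b² - b + b*(-13/3 + b/3) (k(b) = (b² + (-2 - ⅓*7 + b/3)*b) - b = (b² + (-2 - 7/3 + b/3)*b) - b = (b² + (-13/3 + b/3)*b) - b = (b² + b*(-13/3 + b/3)) - b = b² - b + b*(-13/3 + b/3))
r = -9103/13888 (r = -3418/2480 + 3238/(((4/3)*(-56)*(-4 - 56))) = -3418*1/2480 + 3238/(((4/3)*(-56)*(-60))) = -1709/1240 + 3238/4480 = -1709/1240 + 3238*(1/4480) = -1709/1240 + 1619/2240 = -9103/13888 ≈ -0.65546)
1/r = 1/(-9103/13888) = -13888/9103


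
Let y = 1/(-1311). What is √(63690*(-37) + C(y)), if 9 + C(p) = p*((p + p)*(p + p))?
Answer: I*√6961220626492479543/1718721 ≈ 1535.1*I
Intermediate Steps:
y = -1/1311 ≈ -0.00076278
C(p) = -9 + 4*p³ (C(p) = -9 + p*((p + p)*(p + p)) = -9 + p*((2*p)*(2*p)) = -9 + p*(4*p²) = -9 + 4*p³)
√(63690*(-37) + C(y)) = √(63690*(-37) + (-9 + 4*(-1/1311)³)) = √(-2356530 + (-9 + 4*(-1/2253243231))) = √(-2356530 + (-9 - 4/2253243231)) = √(-2356530 - 20279189083/2253243231) = √(-5309855550337513/2253243231) = I*√6961220626492479543/1718721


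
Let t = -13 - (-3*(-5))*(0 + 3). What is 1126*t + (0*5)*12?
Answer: -65308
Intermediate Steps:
t = -58 (t = -13 - 15*3 = -13 - 1*45 = -13 - 45 = -58)
1126*t + (0*5)*12 = 1126*(-58) + (0*5)*12 = -65308 + 0*12 = -65308 + 0 = -65308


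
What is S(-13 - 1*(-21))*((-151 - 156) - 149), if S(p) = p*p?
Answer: -29184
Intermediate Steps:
S(p) = p²
S(-13 - 1*(-21))*((-151 - 156) - 149) = (-13 - 1*(-21))²*((-151 - 156) - 149) = (-13 + 21)²*(-307 - 149) = 8²*(-456) = 64*(-456) = -29184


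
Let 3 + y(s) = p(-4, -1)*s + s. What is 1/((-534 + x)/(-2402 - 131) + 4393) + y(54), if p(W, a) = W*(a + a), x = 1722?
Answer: 5373996256/11126281 ≈ 483.00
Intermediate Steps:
p(W, a) = 2*W*a (p(W, a) = W*(2*a) = 2*W*a)
y(s) = -3 + 9*s (y(s) = -3 + ((2*(-4)*(-1))*s + s) = -3 + (8*s + s) = -3 + 9*s)
1/((-534 + x)/(-2402 - 131) + 4393) + y(54) = 1/((-534 + 1722)/(-2402 - 131) + 4393) + (-3 + 9*54) = 1/(1188/(-2533) + 4393) + (-3 + 486) = 1/(1188*(-1/2533) + 4393) + 483 = 1/(-1188/2533 + 4393) + 483 = 1/(11126281/2533) + 483 = 2533/11126281 + 483 = 5373996256/11126281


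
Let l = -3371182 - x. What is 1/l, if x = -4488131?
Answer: 1/1116949 ≈ 8.9530e-7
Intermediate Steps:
l = 1116949 (l = -3371182 - 1*(-4488131) = -3371182 + 4488131 = 1116949)
1/l = 1/1116949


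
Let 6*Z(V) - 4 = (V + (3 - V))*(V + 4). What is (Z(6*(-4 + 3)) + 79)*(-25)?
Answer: -5900/3 ≈ -1966.7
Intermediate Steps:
Z(V) = 8/3 + V/2 (Z(V) = 2/3 + ((V + (3 - V))*(V + 4))/6 = 2/3 + (3*(4 + V))/6 = 2/3 + (12 + 3*V)/6 = 2/3 + (2 + V/2) = 8/3 + V/2)
(Z(6*(-4 + 3)) + 79)*(-25) = ((8/3 + (6*(-4 + 3))/2) + 79)*(-25) = ((8/3 + (6*(-1))/2) + 79)*(-25) = ((8/3 + (1/2)*(-6)) + 79)*(-25) = ((8/3 - 3) + 79)*(-25) = (-1/3 + 79)*(-25) = (236/3)*(-25) = -5900/3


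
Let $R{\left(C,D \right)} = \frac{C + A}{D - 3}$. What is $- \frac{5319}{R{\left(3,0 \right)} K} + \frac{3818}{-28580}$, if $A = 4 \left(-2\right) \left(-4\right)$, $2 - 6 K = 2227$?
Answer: $- \frac{303363311}{222566750} \approx -1.363$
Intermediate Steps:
$K = - \frac{2225}{6}$ ($K = \frac{1}{3} - \frac{2227}{6} = - \frac{2225}{6} \approx -370.83$)
$A = 32$ ($A = \left(-8\right) \left(-4\right) = 32$)
$R{\left(C,D \right)} = \frac{32 + C}{-3 + D}$ ($R{\left(C,D \right)} = \frac{C + 32}{D - 3} = \frac{32 + C}{-3 + D}$)
$- \frac{5319}{R{\left(3,0 \right)} K} + \frac{3818}{-28580} = - \frac{5319}{\frac{32 + 3}{-3 + 0} \left(- \frac{2225}{6}\right)} + \frac{3818}{-28580} = - \frac{5319}{\frac{1}{-3} \cdot 35 \left(- \frac{2225}{6}\right)} + 3818 \left(- \frac{1}{28580}\right) = - \frac{5319}{\left(- \frac{1}{3}\right) 35 \left(- \frac{2225}{6}\right)} - \frac{1909}{14290} = - \frac{5319}{\left(- \frac{35}{3}\right) \left(- \frac{2225}{6}\right)} - \frac{1909}{14290} = - \frac{5319}{\frac{77875}{18}} - \frac{1909}{14290} = \left(-5319\right) \frac{18}{77875} - \frac{1909}{14290} = - \frac{95742}{77875} - \frac{1909}{14290} = - \frac{303363311}{222566750}$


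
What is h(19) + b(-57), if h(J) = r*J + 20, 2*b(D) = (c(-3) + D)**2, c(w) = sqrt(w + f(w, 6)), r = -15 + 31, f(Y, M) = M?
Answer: 1950 - 57*sqrt(3) ≈ 1851.3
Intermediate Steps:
r = 16
c(w) = sqrt(6 + w) (c(w) = sqrt(w + 6) = sqrt(6 + w))
b(D) = (D + sqrt(3))**2/2 (b(D) = (sqrt(6 - 3) + D)**2/2 = (sqrt(3) + D)**2/2 = (D + sqrt(3))**2/2)
h(J) = 20 + 16*J (h(J) = 16*J + 20 = 20 + 16*J)
h(19) + b(-57) = (20 + 16*19) + (-57 + sqrt(3))**2/2 = (20 + 304) + (-57 + sqrt(3))**2/2 = 324 + (-57 + sqrt(3))**2/2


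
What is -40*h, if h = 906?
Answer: -36240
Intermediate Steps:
-40*h = -40*906 = -36240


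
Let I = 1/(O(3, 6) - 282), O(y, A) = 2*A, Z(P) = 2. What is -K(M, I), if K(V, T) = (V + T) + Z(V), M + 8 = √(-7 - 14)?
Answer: 1621/270 - I*√21 ≈ 6.0037 - 4.5826*I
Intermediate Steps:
I = -1/270 (I = 1/(2*6 - 282) = 1/(12 - 282) = 1/(-270) = -1/270 ≈ -0.0037037)
M = -8 + I*√21 (M = -8 + √(-7 - 14) = -8 + √(-21) = -8 + I*√21 ≈ -8.0 + 4.5826*I)
K(V, T) = 2 + T + V (K(V, T) = (V + T) + 2 = (T + V) + 2 = 2 + T + V)
-K(M, I) = -(2 - 1/270 + (-8 + I*√21)) = -(-1621/270 + I*√21) = 1621/270 - I*√21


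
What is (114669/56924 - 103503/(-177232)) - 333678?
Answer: -44294331120849/132746768 ≈ -3.3368e+5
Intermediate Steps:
(114669/56924 - 103503/(-177232)) - 333678 = (114669*(1/56924) - 103503*(-1/177232)) - 333678 = (114669/56924 + 103503/177232) - 333678 = 344931855/132746768 - 333678 = -44294331120849/132746768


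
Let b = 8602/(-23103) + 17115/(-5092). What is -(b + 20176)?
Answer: -139592649091/6920028 ≈ -20172.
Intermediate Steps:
b = -25835837/6920028 (b = 8602*(-1/23103) + 17115*(-1/5092) = -506/1359 - 17115/5092 = -25835837/6920028 ≈ -3.7335)
-(b + 20176) = -(-25835837/6920028 + 20176) = -1*139592649091/6920028 = -139592649091/6920028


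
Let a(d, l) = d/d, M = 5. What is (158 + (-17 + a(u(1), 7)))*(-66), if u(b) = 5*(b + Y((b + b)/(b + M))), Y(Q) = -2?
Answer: -9372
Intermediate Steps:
u(b) = -10 + 5*b (u(b) = 5*(b - 2) = 5*(-2 + b) = -10 + 5*b)
a(d, l) = 1
(158 + (-17 + a(u(1), 7)))*(-66) = (158 + (-17 + 1))*(-66) = (158 - 16)*(-66) = 142*(-66) = -9372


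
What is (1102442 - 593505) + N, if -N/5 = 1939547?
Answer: -9188798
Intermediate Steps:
N = -9697735 (N = -5*1939547 = -9697735)
(1102442 - 593505) + N = (1102442 - 593505) - 9697735 = 508937 - 9697735 = -9188798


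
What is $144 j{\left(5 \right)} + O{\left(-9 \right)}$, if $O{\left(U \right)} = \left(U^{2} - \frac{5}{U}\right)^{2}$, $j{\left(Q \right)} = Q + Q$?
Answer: $\frac{655396}{81} \approx 8091.3$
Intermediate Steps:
$j{\left(Q \right)} = 2 Q$
$144 j{\left(5 \right)} + O{\left(-9 \right)} = 144 \cdot 2 \cdot 5 + \frac{\left(-5 + \left(-9\right)^{3}\right)^{2}}{81} = 144 \cdot 10 + \frac{\left(-5 - 729\right)^{2}}{81} = 1440 + \frac{\left(-734\right)^{2}}{81} = 1440 + \frac{1}{81} \cdot 538756 = 1440 + \frac{538756}{81} = \frac{655396}{81}$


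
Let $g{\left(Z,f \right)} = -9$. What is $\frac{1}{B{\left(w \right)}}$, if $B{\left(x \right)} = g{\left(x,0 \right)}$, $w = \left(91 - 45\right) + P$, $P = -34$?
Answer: $- \frac{1}{9} \approx -0.11111$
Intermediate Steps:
$w = 12$ ($w = \left(91 - 45\right) - 34 = 46 - 34 = 12$)
$B{\left(x \right)} = -9$
$\frac{1}{B{\left(w \right)}} = \frac{1}{-9} = - \frac{1}{9}$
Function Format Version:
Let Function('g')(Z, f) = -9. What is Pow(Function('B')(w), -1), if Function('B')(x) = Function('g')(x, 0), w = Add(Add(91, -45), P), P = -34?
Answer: Rational(-1, 9) ≈ -0.11111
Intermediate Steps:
w = 12 (w = Add(Add(91, -45), -34) = Add(46, -34) = 12)
Function('B')(x) = -9
Pow(Function('B')(w), -1) = Pow(-9, -1) = Rational(-1, 9)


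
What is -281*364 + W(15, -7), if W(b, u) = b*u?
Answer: -102389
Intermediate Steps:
-281*364 + W(15, -7) = -281*364 + 15*(-7) = -102284 - 105 = -102389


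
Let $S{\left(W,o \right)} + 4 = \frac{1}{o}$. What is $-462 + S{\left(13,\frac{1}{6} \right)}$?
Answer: $-460$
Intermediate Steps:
$S{\left(W,o \right)} = -4 + \frac{1}{o}$
$-462 + S{\left(13,\frac{1}{6} \right)} = -462 - \left(4 - \frac{1}{\frac{1}{6}}\right) = -462 + \left(-4 + 6\right) = -462 + 2 = -460$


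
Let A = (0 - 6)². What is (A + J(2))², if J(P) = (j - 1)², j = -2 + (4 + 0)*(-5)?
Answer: 319225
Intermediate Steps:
j = -22 (j = -2 + 4*(-5) = -2 - 20 = -22)
J(P) = 529 (J(P) = (-22 - 1)² = (-23)² = 529)
A = 36 (A = (-6)² = 36)
(A + J(2))² = (36 + 529)² = 565² = 319225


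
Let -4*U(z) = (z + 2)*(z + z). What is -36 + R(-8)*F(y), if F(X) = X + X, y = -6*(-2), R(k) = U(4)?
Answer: -324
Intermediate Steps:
U(z) = -z*(2 + z)/2 (U(z) = -(z + 2)*(z + z)/4 = -(2 + z)*2*z/4 = -z*(2 + z)/2)
R(k) = -12 (R(k) = -1/2*4*(2 + 4) = -1/2*4*6 = -12)
y = 12
F(X) = 2*X
-36 + R(-8)*F(y) = -36 - 24*12 = -36 - 12*24 = -36 - 288 = -324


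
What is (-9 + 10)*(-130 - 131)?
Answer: -261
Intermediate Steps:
(-9 + 10)*(-130 - 131) = 1*(-261) = -261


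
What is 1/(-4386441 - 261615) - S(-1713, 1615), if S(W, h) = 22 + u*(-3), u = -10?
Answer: -241698913/4648056 ≈ -52.000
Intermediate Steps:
S(W, h) = 52 (S(W, h) = 22 - 10*(-3) = 22 + 30 = 52)
1/(-4386441 - 261615) - S(-1713, 1615) = 1/(-4386441 - 261615) - 1*52 = 1/(-4648056) - 52 = -1/4648056 - 52 = -241698913/4648056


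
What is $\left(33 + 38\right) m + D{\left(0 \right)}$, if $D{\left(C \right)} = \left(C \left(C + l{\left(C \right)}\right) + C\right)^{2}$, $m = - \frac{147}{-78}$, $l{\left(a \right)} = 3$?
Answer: $\frac{3479}{26} \approx 133.81$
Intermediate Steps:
$m = \frac{49}{26}$ ($m = \left(-147\right) \left(- \frac{1}{78}\right) = \frac{49}{26} \approx 1.8846$)
$D{\left(C \right)} = \left(C + C \left(3 + C\right)\right)^{2}$ ($D{\left(C \right)} = \left(C \left(C + 3\right) + C\right)^{2} = \left(C \left(3 + C\right) + C\right)^{2} = \left(C + C \left(3 + C\right)\right)^{2}$)
$\left(33 + 38\right) m + D{\left(0 \right)} = \left(33 + 38\right) \frac{49}{26} + 0^{2} \left(4 + 0\right)^{2} = 71 \cdot \frac{49}{26} + 0 \cdot 4^{2} = \frac{3479}{26} + 0 \cdot 16 = \frac{3479}{26} + 0 = \frac{3479}{26}$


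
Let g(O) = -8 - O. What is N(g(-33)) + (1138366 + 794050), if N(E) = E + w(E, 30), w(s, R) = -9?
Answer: 1932432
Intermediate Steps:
N(E) = -9 + E (N(E) = E - 9 = -9 + E)
N(g(-33)) + (1138366 + 794050) = (-9 + (-8 - 1*(-33))) + (1138366 + 794050) = (-9 + (-8 + 33)) + 1932416 = (-9 + 25) + 1932416 = 16 + 1932416 = 1932432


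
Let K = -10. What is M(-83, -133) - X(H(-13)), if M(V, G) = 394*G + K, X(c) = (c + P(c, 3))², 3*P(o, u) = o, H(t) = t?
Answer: -474412/9 ≈ -52712.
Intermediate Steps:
P(o, u) = o/3
X(c) = 16*c²/9 (X(c) = (c + c/3)² = (4*c/3)² = 16*c²/9)
M(V, G) = -10 + 394*G (M(V, G) = 394*G - 10 = -10 + 394*G)
M(-83, -133) - X(H(-13)) = (-10 + 394*(-133)) - 16*(-13)²/9 = (-10 - 52402) - 16*169/9 = -52412 - 1*2704/9 = -52412 - 2704/9 = -474412/9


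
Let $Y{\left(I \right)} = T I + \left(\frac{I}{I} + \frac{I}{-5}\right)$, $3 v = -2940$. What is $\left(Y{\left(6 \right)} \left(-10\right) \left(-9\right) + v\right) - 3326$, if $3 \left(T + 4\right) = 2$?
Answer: $-6124$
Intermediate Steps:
$v = -980$ ($v = \frac{1}{3} \left(-2940\right) = -980$)
$T = - \frac{10}{3}$ ($T = -4 + \frac{1}{3} \cdot 2 = -4 + \frac{2}{3} = - \frac{10}{3} \approx -3.3333$)
$Y{\left(I \right)} = 1 - \frac{53 I}{15}$ ($Y{\left(I \right)} = - \frac{10 I}{3} + \left(\frac{I}{I} + \frac{I}{-5}\right) = - \frac{10 I}{3} + \left(1 + I \left(- \frac{1}{5}\right)\right) = - \frac{10 I}{3} - \left(-1 + \frac{I}{5}\right) = 1 - \frac{53 I}{15}$)
$\left(Y{\left(6 \right)} \left(-10\right) \left(-9\right) + v\right) - 3326 = \left(\left(1 - \frac{106}{5}\right) \left(-10\right) \left(-9\right) - 980\right) - 3326 = \left(\left(- \frac{101}{5}\right) \left(-10\right) \left(-9\right) - 980\right) - 3326 = \left(202 \left(-9\right) - 980\right) - 3326 = \left(-1818 - 980\right) - 3326 = -2798 - 3326 = -6124$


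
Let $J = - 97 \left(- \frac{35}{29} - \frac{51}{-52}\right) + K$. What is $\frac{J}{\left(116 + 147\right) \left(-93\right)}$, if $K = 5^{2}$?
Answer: $- \frac{70777}{36884172} \approx -0.0019189$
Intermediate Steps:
$K = 25$
$J = \frac{70777}{1508}$ ($J = - 97 \left(- \frac{35}{29} - \frac{51}{-52}\right) + 25 = - 97 \left(\left(-35\right) \frac{1}{29} - - \frac{51}{52}\right) + 25 = - 97 \left(- \frac{35}{29} + \frac{51}{52}\right) + 25 = \left(-97\right) \left(- \frac{341}{1508}\right) + 25 = \frac{33077}{1508} + 25 = \frac{70777}{1508} \approx 46.934$)
$\frac{J}{\left(116 + 147\right) \left(-93\right)} = \frac{70777}{1508 \left(116 + 147\right) \left(-93\right)} = \frac{70777}{1508 \cdot 263 \left(-93\right)} = \frac{70777}{1508 \left(-24459\right)} = \frac{70777}{1508} \left(- \frac{1}{24459}\right) = - \frac{70777}{36884172}$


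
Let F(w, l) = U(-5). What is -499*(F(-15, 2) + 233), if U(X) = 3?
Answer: -117764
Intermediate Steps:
F(w, l) = 3
-499*(F(-15, 2) + 233) = -499*(3 + 233) = -499*236 = -117764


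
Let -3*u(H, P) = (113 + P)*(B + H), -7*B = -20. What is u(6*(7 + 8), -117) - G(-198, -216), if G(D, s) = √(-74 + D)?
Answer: 2600/21 - 4*I*√17 ≈ 123.81 - 16.492*I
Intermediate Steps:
B = 20/7 (B = -⅐*(-20) = 20/7 ≈ 2.8571)
u(H, P) = -(113 + P)*(20/7 + H)/3
u(6*(7 + 8), -117) - G(-198, -216) = (-2260/21 - 226*(7 + 8) - 20/21*(-117) - ⅓*6*(7 + 8)*(-117)) - √(-74 - 198) = (-2260/21 - 226*15 + 780/7 - ⅓*6*15*(-117)) - √(-272) = (-2260/21 - 113/3*90 + 780/7 - ⅓*90*(-117)) - 4*I*√17 = (-2260/21 - 3390 + 780/7 + 3510) - 4*I*√17 = 2600/21 - 4*I*√17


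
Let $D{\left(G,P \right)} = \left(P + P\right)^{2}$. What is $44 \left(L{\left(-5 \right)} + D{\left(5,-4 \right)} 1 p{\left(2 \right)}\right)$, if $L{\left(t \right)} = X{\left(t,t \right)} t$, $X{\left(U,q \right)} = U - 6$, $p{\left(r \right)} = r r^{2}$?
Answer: $24948$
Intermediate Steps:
$D{\left(G,P \right)} = 4 P^{2}$ ($D{\left(G,P \right)} = \left(2 P\right)^{2} = 4 P^{2}$)
$p{\left(r \right)} = r^{3}$
$X{\left(U,q \right)} = -6 + U$ ($X{\left(U,q \right)} = U - 6 = -6 + U$)
$L{\left(t \right)} = t \left(-6 + t\right)$ ($L{\left(t \right)} = \left(-6 + t\right) t = t \left(-6 + t\right)$)
$44 \left(L{\left(-5 \right)} + D{\left(5,-4 \right)} 1 p{\left(2 \right)}\right) = 44 \left(- 5 \left(-6 - 5\right) + 4 \left(-4\right)^{2} \cdot 1 \cdot 2^{3}\right) = 44 \left(\left(-5\right) \left(-11\right) + 4 \cdot 16 \cdot 1 \cdot 8\right) = 44 \left(55 + 64 \cdot 1 \cdot 8\right) = 44 \left(55 + 64 \cdot 8\right) = 44 \left(55 + 512\right) = 44 \cdot 567 = 24948$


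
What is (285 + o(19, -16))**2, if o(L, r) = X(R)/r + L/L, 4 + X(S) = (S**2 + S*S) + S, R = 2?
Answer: 5221225/64 ≈ 81582.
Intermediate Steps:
X(S) = -4 + S + 2*S**2 (X(S) = -4 + ((S**2 + S*S) + S) = -4 + ((S**2 + S**2) + S) = -4 + (2*S**2 + S) = -4 + (S + 2*S**2) = -4 + S + 2*S**2)
o(L, r) = 1 + 6/r (o(L, r) = (-4 + 2 + 2*2**2)/r + L/L = (-4 + 2 + 2*4)/r + 1 = (-4 + 2 + 8)/r + 1 = 6/r + 1 = 1 + 6/r)
(285 + o(19, -16))**2 = (285 + (6 - 16)/(-16))**2 = (285 - 1/16*(-10))**2 = (285 + 5/8)**2 = (2285/8)**2 = 5221225/64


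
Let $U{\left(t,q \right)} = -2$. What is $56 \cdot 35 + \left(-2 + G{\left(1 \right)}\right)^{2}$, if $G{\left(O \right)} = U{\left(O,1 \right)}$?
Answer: $1976$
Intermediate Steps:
$G{\left(O \right)} = -2$
$56 \cdot 35 + \left(-2 + G{\left(1 \right)}\right)^{2} = 56 \cdot 35 + \left(-2 - 2\right)^{2} = 1960 + \left(-4\right)^{2} = 1960 + 16 = 1976$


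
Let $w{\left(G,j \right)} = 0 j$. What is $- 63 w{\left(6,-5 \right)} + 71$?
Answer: $71$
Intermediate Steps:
$w{\left(G,j \right)} = 0$
$- 63 w{\left(6,-5 \right)} + 71 = \left(-63\right) 0 + 71 = 0 + 71 = 71$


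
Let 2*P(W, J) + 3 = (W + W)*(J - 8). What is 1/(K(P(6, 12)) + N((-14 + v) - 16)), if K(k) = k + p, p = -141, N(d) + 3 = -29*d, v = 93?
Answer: -2/3897 ≈ -0.00051322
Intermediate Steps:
N(d) = -3 - 29*d
P(W, J) = -3/2 + W*(-8 + J) (P(W, J) = -3/2 + ((W + W)*(J - 8))/2 = -3/2 + ((2*W)*(-8 + J))/2 = -3/2 + (2*W*(-8 + J))/2 = -3/2 + W*(-8 + J))
K(k) = -141 + k (K(k) = k - 141 = -141 + k)
1/(K(P(6, 12)) + N((-14 + v) - 16)) = 1/((-141 + (-3/2 - 8*6 + 12*6)) + (-3 - 29*((-14 + 93) - 16))) = 1/((-141 + (-3/2 - 48 + 72)) + (-3 - 29*(79 - 16))) = 1/((-141 + 45/2) + (-3 - 29*63)) = 1/(-237/2 + (-3 - 1827)) = 1/(-237/2 - 1830) = 1/(-3897/2) = -2/3897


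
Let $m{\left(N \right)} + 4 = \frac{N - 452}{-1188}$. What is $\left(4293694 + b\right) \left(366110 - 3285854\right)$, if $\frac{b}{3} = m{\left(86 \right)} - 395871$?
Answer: $- \frac{99758219273760}{11} \approx -9.0689 \cdot 10^{12}$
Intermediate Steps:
$m{\left(N \right)} = - \frac{1075}{297} - \frac{N}{1188}$ ($m{\left(N \right)} = -4 + \frac{N - 452}{-1188} = -4 + \left(N - 452\right) \left(- \frac{1}{1188}\right) = -4 + \left(-452 + N\right) \left(- \frac{1}{1188}\right) = -4 - \left(- \frac{113}{297} + \frac{N}{1188}\right) = - \frac{1075}{297} - \frac{N}{1188}$)
$b = - \frac{78383189}{66}$ ($b = 3 \left(\left(- \frac{1075}{297} - \frac{43}{594}\right) - 395871\right) = 3 \left(- \frac{731}{198} - 395871\right) = 3 \left(- \frac{78383189}{198}\right) = - \frac{78383189}{66} \approx -1.1876 \cdot 10^{6}$)
$\left(4293694 + b\right) \left(366110 - 3285854\right) = \left(4293694 - \frac{78383189}{66}\right) \left(366110 - 3285854\right) = \frac{205000615}{66} \left(-2919744\right) = - \frac{99758219273760}{11}$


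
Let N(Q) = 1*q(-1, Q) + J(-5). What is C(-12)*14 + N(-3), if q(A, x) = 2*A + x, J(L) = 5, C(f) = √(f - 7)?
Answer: 14*I*√19 ≈ 61.025*I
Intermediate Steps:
C(f) = √(-7 + f)
q(A, x) = x + 2*A
N(Q) = 3 + Q (N(Q) = 1*(Q + 2*(-1)) + 5 = 1*(Q - 2) + 5 = 1*(-2 + Q) + 5 = (-2 + Q) + 5 = 3 + Q)
C(-12)*14 + N(-3) = √(-7 - 12)*14 + (3 - 3) = √(-19)*14 + 0 = (I*√19)*14 + 0 = 14*I*√19 + 0 = 14*I*√19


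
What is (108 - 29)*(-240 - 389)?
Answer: -49691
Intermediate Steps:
(108 - 29)*(-240 - 389) = 79*(-629) = -49691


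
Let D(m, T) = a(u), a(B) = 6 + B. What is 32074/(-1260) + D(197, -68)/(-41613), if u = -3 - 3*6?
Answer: -31778011/1248390 ≈ -25.455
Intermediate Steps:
u = -21 (u = -3 - 18 = -21)
D(m, T) = -15 (D(m, T) = 6 - 21 = -15)
32074/(-1260) + D(197, -68)/(-41613) = 32074/(-1260) - 15/(-41613) = 32074*(-1/1260) - 15*(-1/41613) = -2291/90 + 5/13871 = -31778011/1248390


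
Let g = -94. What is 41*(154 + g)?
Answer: 2460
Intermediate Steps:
41*(154 + g) = 41*(154 - 94) = 41*60 = 2460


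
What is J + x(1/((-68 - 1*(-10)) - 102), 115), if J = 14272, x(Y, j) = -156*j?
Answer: -3668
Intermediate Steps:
J + x(1/((-68 - 1*(-10)) - 102), 115) = 14272 - 156*115 = 14272 - 17940 = -3668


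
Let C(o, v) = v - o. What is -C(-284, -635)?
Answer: 351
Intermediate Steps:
-C(-284, -635) = -(-635 - 1*(-284)) = -(-635 + 284) = -1*(-351) = 351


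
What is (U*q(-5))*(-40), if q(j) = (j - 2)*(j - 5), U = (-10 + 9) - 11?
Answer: 33600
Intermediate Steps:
U = -12 (U = -1 - 11 = -12)
q(j) = (-5 + j)*(-2 + j) (q(j) = (-2 + j)*(-5 + j) = (-5 + j)*(-2 + j))
(U*q(-5))*(-40) = -12*(10 + (-5)**2 - 7*(-5))*(-40) = -12*(10 + 25 + 35)*(-40) = -12*70*(-40) = -840*(-40) = 33600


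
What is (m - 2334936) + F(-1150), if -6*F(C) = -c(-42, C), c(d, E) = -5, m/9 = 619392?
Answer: 19437547/6 ≈ 3.2396e+6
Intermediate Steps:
m = 5574528 (m = 9*619392 = 5574528)
F(C) = -5/6 (F(C) = -(-1)*(-5)/6 = -1/6*5 = -5/6)
(m - 2334936) + F(-1150) = (5574528 - 2334936) - 5/6 = 3239592 - 5/6 = 19437547/6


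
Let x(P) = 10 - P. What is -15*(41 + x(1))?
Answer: -750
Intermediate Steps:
-15*(41 + x(1)) = -15*(41 + (10 - 1*1)) = -15*(41 + (10 - 1)) = -15*(41 + 9) = -15*50 = -750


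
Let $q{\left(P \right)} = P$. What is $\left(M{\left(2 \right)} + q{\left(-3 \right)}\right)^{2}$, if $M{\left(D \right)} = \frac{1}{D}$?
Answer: $\frac{25}{4} \approx 6.25$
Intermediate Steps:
$\left(M{\left(2 \right)} + q{\left(-3 \right)}\right)^{2} = \left(\frac{1}{2} - 3\right)^{2} = \left(- \frac{5}{2}\right)^{2} = \frac{25}{4}$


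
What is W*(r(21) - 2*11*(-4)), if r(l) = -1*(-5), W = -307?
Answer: -28551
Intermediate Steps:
r(l) = 5
W*(r(21) - 2*11*(-4)) = -307*(5 - 2*11*(-4)) = -307*(5 - 22*(-4)) = -307*(5 + 88) = -307*93 = -28551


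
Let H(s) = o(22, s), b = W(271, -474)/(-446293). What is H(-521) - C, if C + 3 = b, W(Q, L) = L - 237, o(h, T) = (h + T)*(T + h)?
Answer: 111128741461/446293 ≈ 2.4900e+5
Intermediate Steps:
o(h, T) = (T + h)**2 (o(h, T) = (T + h)*(T + h) = (T + h)**2)
W(Q, L) = -237 + L
b = 711/446293 (b = (-237 - 474)/(-446293) = -711*(-1/446293) = 711/446293 ≈ 0.0015931)
H(s) = (22 + s)**2 (H(s) = (s + 22)**2 = (22 + s)**2)
C = -1338168/446293 (C = -3 + 711/446293 = -1338168/446293 ≈ -2.9984)
H(-521) - C = (22 - 521)**2 - 1*(-1338168/446293) = (-499)**2 + 1338168/446293 = 249001 + 1338168/446293 = 111128741461/446293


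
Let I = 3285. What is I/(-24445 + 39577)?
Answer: 1095/5044 ≈ 0.21709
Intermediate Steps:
I/(-24445 + 39577) = 3285/(-24445 + 39577) = 3285/15132 = 3285*(1/15132) = 1095/5044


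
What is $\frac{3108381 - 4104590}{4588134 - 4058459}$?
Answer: $- \frac{996209}{529675} \approx -1.8808$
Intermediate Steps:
$\frac{3108381 - 4104590}{4588134 - 4058459} = - \frac{996209}{529675}$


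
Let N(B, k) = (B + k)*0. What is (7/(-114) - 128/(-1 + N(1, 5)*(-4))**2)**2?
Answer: 213130801/12996 ≈ 16400.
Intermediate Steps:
N(B, k) = 0
(7/(-114) - 128/(-1 + N(1, 5)*(-4))**2)**2 = (7/(-114) - 128/(-1 + 0*(-4))**2)**2 = (7*(-1/114) - 128/(-1 + 0)**2)**2 = (-7/114 - 128/((-1)**2))**2 = (-7/114 - 128/1)**2 = (-7/114 - 128*1)**2 = (-7/114 - 128)**2 = (-14599/114)**2 = 213130801/12996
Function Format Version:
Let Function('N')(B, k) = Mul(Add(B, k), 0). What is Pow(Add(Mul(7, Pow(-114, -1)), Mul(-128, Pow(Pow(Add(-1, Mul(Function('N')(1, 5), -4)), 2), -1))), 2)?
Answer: Rational(213130801, 12996) ≈ 16400.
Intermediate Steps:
Function('N')(B, k) = 0
Pow(Add(Mul(7, Pow(-114, -1)), Mul(-128, Pow(Pow(Add(-1, Mul(Function('N')(1, 5), -4)), 2), -1))), 2) = Pow(Add(Mul(7, Pow(-114, -1)), Mul(-128, Pow(Pow(Add(-1, Mul(0, -4)), 2), -1))), 2) = Pow(Add(Mul(7, Rational(-1, 114)), Mul(-128, Pow(Pow(Add(-1, 0), 2), -1))), 2) = Pow(Add(Rational(-7, 114), Mul(-128, Pow(Pow(-1, 2), -1))), 2) = Pow(Add(Rational(-7, 114), Mul(-128, Pow(1, -1))), 2) = Pow(Add(Rational(-7, 114), Mul(-128, 1)), 2) = Pow(Add(Rational(-7, 114), -128), 2) = Pow(Rational(-14599, 114), 2) = Rational(213130801, 12996)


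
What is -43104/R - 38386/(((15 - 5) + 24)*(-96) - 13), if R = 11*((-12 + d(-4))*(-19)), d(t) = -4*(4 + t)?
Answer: -3748310/684893 ≈ -5.4728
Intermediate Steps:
d(t) = -16 - 4*t
R = 2508 (R = 11*((-12 + (-16 - 4*(-4)))*(-19)) = 11*((-12 + (-16 + 16))*(-19)) = 11*((-12 + 0)*(-19)) = 11*(-12*(-19)) = 11*228 = 2508)
-43104/R - 38386/(((15 - 5) + 24)*(-96) - 13) = -43104/2508 - 38386/(((15 - 5) + 24)*(-96) - 13) = -43104*1/2508 - 38386/((10 + 24)*(-96) - 13) = -3592/209 - 38386/(34*(-96) - 13) = -3592/209 - 38386/(-3264 - 13) = -3592/209 - 38386/(-3277) = -3592/209 - 38386*(-1/3277) = -3592/209 + 38386/3277 = -3748310/684893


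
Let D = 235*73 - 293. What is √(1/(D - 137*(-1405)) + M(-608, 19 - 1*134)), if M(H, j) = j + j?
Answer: 43*I*√5451605227/209347 ≈ 15.166*I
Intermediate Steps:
D = 16862 (D = 17155 - 293 = 16862)
M(H, j) = 2*j
√(1/(D - 137*(-1405)) + M(-608, 19 - 1*134)) = √(1/(16862 - 137*(-1405)) + 2*(19 - 1*134)) = √(1/(16862 + 192485) + 2*(19 - 134)) = √(1/209347 + 2*(-115)) = √(1/209347 - 230) = √(-48149809/209347) = 43*I*√5451605227/209347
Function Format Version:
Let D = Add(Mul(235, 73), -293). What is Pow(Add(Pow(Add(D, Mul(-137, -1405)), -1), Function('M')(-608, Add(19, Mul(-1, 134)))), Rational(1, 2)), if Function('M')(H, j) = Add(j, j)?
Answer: Mul(Rational(43, 209347), I, Pow(5451605227, Rational(1, 2))) ≈ Mul(15.166, I)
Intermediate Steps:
D = 16862 (D = Add(17155, -293) = 16862)
Function('M')(H, j) = Mul(2, j)
Pow(Add(Pow(Add(D, Mul(-137, -1405)), -1), Function('M')(-608, Add(19, Mul(-1, 134)))), Rational(1, 2)) = Pow(Add(Pow(Add(16862, Mul(-137, -1405)), -1), Mul(2, Add(19, Mul(-1, 134)))), Rational(1, 2)) = Pow(Add(Pow(Add(16862, 192485), -1), Mul(2, Add(19, -134))), Rational(1, 2)) = Pow(Add(Pow(209347, -1), Mul(2, -115)), Rational(1, 2)) = Pow(Add(Rational(1, 209347), -230), Rational(1, 2)) = Pow(Rational(-48149809, 209347), Rational(1, 2)) = Mul(Rational(43, 209347), I, Pow(5451605227, Rational(1, 2)))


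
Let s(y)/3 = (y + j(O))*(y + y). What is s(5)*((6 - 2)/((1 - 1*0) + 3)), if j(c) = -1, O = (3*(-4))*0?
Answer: 120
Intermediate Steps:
O = 0 (O = -12*0 = 0)
s(y) = 6*y*(-1 + y) (s(y) = 3*((y - 1)*(y + y)) = 3*((-1 + y)*(2*y)) = 3*(2*y*(-1 + y)) = 6*y*(-1 + y))
s(5)*((6 - 2)/((1 - 1*0) + 3)) = (6*5*(-1 + 5))*((6 - 2)/((1 - 1*0) + 3)) = (6*5*4)*(4/((1 + 0) + 3)) = 120*(4/(1 + 3)) = 120*(4/4) = 120*(4*(¼)) = 120*1 = 120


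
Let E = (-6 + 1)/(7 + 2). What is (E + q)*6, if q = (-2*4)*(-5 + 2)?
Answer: 422/3 ≈ 140.67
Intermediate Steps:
E = -5/9 ≈ -0.55556
q = 24 (q = -8*(-3) = 24)
(E + q)*6 = (-5/9 + 24)*6 = (211/9)*6 = 422/3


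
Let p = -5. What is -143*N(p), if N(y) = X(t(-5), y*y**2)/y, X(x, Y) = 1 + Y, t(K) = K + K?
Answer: -17732/5 ≈ -3546.4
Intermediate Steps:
t(K) = 2*K
N(y) = (1 + y**3)/y (N(y) = (1 + y*y**2)/y = (1 + y**3)/y)
-143*N(p) = -143*(1 + (-5)**3)/(-5) = -(-143)*(1 - 125)/5 = -(-143)*(-124)/5 = -143*124/5 = -17732/5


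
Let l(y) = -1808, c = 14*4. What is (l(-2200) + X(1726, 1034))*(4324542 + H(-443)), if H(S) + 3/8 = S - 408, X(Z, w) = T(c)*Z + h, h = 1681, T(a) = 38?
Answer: 2264264896025/8 ≈ 2.8303e+11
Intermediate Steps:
c = 56
X(Z, w) = 1681 + 38*Z (X(Z, w) = 38*Z + 1681 = 1681 + 38*Z)
H(S) = -3267/8 + S (H(S) = -3/8 + (S - 408) = -3/8 + (-408 + S) = -3267/8 + S)
(l(-2200) + X(1726, 1034))*(4324542 + H(-443)) = (-1808 + (1681 + 38*1726))*(4324542 + (-3267/8 - 443)) = (-1808 + (1681 + 65588))*(4324542 - 6811/8) = (-1808 + 67269)*(34589525/8) = 65461*(34589525/8) = 2264264896025/8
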